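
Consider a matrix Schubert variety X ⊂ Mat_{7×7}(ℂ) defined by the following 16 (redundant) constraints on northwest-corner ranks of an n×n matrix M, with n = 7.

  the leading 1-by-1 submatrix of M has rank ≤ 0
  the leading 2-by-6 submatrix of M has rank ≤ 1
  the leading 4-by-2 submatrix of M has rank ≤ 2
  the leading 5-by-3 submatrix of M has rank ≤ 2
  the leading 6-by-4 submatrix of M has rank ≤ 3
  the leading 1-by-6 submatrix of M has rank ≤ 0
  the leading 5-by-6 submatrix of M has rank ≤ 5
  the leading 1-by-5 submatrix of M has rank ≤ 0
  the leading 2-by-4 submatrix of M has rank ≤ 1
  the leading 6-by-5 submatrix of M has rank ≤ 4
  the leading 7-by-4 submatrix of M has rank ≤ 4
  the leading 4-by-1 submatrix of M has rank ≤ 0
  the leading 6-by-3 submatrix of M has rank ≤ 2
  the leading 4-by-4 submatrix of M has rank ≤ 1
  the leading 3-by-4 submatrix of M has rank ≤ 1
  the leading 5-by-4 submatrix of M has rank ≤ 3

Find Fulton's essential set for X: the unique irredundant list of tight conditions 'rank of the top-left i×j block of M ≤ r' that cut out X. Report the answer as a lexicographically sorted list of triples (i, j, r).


The tightest implied rank at each (i,j), from the 16 conditions:

  row 1: 0, 0, 0, 0, 0, 0, 1
  row 2: 0, 1, 1, 1, 1, 1, 2
  row 3: 0, 1, 1, 1, 2, 2, 3
  row 4: 0, 1, 1, 1, 2, 3, 4
  row 5: 1, 2, 2, 2, 3, 4, 5
  row 6: 1, 2, 2, 3, 4, 5, 6
  row 7: 1, 2, 3, 4, 5, 6, 7

the unique w with this rank table is (7, 2, 5, 6, 1, 4, 3).

4 SE-corners of the 14-cell Rothe diagram give Ess(w):

[(1, 6, 0), (4, 1, 0), (4, 4, 1), (6, 3, 2)]


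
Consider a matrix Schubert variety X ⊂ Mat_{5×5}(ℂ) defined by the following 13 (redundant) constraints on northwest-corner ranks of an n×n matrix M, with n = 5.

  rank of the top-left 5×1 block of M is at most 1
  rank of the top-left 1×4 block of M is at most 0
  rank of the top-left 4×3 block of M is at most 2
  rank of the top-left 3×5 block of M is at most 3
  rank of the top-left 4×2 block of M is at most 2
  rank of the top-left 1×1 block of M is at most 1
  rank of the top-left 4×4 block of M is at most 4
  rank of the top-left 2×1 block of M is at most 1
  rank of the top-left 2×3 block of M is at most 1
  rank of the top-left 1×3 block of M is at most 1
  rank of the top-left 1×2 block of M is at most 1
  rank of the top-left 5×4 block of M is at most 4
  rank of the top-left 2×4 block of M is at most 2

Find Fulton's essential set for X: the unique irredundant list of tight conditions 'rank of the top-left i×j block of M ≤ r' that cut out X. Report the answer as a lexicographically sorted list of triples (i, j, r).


Rank table r_w(5×5) implied by the 13 constraints:

  row 1: 0  0  0  0  1
  row 2: 1  1  1  1  2
  row 3: 1  2  2  2  3
  row 4: 1  2  2  3  4
  row 5: 1  2  3  4  5

giving w = (5, 1, 2, 4, 3) via Δ²R.

D(w) has 5 cells with 2 SE-corners; essential set:

[(1, 4, 0), (4, 3, 2)]


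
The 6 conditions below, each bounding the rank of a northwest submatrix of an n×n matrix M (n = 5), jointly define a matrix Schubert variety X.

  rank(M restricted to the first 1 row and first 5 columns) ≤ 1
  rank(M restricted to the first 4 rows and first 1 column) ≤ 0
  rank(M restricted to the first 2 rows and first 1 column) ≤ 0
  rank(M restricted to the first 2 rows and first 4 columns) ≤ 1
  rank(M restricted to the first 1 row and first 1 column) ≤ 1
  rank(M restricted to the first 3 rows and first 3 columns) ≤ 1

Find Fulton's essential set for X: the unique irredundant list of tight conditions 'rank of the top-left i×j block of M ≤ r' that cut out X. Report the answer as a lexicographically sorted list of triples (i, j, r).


Rank table r_w(5×5) implied by the 6 constraints:

  0 | 1 | 1 | 1 | 1
  0 | 1 | 1 | 1 | 2
  0 | 1 | 1 | 2 | 3
  0 | 1 | 2 | 3 | 4
  1 | 2 | 3 | 4 | 5

second differences of R give the permutation w = (2, 5, 4, 3, 1).

ℓ(w)=7; the 3 essential cells (i,j,r):

[(2, 4, 1), (3, 3, 1), (4, 1, 0)]


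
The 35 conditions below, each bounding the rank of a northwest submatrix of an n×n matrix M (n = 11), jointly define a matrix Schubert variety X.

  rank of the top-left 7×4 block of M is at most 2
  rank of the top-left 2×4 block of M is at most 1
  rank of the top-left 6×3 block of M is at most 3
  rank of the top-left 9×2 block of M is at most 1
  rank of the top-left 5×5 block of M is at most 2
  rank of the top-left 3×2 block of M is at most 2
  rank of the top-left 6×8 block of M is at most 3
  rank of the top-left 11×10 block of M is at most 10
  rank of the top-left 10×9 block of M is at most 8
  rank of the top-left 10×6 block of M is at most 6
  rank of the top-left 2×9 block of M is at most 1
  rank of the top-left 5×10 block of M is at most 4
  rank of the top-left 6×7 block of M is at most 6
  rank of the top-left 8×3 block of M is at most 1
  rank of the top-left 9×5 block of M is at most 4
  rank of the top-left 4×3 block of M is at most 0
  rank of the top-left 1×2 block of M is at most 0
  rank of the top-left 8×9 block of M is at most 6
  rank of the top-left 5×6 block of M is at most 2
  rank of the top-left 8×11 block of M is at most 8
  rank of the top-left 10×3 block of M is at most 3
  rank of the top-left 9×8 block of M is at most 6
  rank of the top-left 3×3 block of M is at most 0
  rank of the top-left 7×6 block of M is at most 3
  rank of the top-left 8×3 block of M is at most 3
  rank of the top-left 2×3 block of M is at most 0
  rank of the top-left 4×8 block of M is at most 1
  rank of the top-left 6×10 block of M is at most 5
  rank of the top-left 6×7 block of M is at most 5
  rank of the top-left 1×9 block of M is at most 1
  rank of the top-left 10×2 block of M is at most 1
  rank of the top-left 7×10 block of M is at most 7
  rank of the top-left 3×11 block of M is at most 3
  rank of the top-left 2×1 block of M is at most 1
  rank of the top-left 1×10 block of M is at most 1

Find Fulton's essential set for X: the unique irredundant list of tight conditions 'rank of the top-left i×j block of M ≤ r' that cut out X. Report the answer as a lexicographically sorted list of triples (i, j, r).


Reconstructing r_w from the 35 given conditions:

  i=1: 0 | 0 | 0 | 1 | 1 | 1 | 1 | 1 | 1 | 1 | 1
  i=2: 0 | 0 | 0 | 1 | 1 | 1 | 1 | 1 | 1 | 2 | 2
  i=3: 0 | 0 | 0 | 1 | 1 | 1 | 1 | 1 | 2 | 3 | 3
  i=4: 0 | 0 | 0 | 1 | 1 | 1 | 1 | 1 | 2 | 3 | 4
  i=5: 1 | 1 | 1 | 2 | 2 | 2 | 2 | 2 | 3 | 4 | 5
  i=6: 1 | 1 | 1 | 2 | 3 | 3 | 3 | 3 | 4 | 5 | 6
  i=7: 1 | 1 | 1 | 2 | 3 | 3 | 4 | 4 | 5 | 6 | 7
  i=8: 1 | 1 | 1 | 2 | 3 | 4 | 5 | 5 | 6 | 7 | 8
  i=9: 1 | 1 | 2 | 3 | 4 | 5 | 6 | 6 | 7 | 8 | 9
  i=10: 1 | 1 | 2 | 3 | 4 | 5 | 6 | 7 | 8 | 9 | 10
  i=11: 1 | 2 | 3 | 4 | 5 | 6 | 7 | 8 | 9 | 10 | 11

hence w(1..11) = (4, 10, 9, 11, 1, 5, 7, 6, 3, 8, 2).

Rothe diagram D(w) (34 cells), 6 SE-corners (essential conditions):

[(2, 9, 1), (4, 3, 0), (4, 8, 1), (7, 6, 3), (8, 3, 1), (10, 2, 1)]


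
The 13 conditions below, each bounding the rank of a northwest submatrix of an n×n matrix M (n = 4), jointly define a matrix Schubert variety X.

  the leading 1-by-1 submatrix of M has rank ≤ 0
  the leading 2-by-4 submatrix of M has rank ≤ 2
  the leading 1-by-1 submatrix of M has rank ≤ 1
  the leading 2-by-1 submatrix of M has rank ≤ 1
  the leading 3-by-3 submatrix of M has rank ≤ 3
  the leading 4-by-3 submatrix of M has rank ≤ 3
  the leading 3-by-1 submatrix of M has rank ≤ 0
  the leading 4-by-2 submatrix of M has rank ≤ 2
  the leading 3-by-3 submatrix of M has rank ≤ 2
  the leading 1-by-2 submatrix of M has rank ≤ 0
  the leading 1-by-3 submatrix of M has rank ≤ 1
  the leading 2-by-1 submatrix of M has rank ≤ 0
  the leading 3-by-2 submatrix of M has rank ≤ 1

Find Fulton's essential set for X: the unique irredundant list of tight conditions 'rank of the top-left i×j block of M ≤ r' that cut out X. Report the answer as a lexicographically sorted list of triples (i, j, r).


Reconstructing r_w from the 13 given conditions:

  row 1: 0 | 0 | 1 | 1
  row 2: 0 | 1 | 2 | 2
  row 3: 0 | 1 | 2 | 3
  row 4: 1 | 2 | 3 | 4

hence w(1..4) = (3, 2, 4, 1).

ℓ(w)=4; the 2 essential cells (i,j,r):

[(1, 2, 0), (3, 1, 0)]


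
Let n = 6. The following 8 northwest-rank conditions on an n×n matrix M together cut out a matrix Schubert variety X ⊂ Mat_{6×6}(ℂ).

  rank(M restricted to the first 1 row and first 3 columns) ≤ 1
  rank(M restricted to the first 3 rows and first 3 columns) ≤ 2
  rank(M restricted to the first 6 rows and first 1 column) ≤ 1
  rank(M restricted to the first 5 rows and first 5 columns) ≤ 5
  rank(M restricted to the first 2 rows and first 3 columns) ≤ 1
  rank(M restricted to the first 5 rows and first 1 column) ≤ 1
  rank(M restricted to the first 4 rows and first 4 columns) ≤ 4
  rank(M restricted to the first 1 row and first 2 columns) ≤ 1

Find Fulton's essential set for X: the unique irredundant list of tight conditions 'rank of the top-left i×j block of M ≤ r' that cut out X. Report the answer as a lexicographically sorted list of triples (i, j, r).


The tightest implied rank at each (i,j), from the 8 conditions:

  i=1: 1, 1, 1, 1, 1, 1
  i=2: 1, 1, 1, 2, 2, 2
  i=3: 1, 2, 2, 3, 3, 3
  i=4: 1, 2, 3, 4, 4, 4
  i=5: 1, 2, 3, 4, 5, 5
  i=6: 1, 2, 3, 4, 5, 6

the unique w with this rank table is (1, 4, 2, 3, 5, 6).

D(w) has 2 cells with 1 SE-corner; essential set:

[(2, 3, 1)]


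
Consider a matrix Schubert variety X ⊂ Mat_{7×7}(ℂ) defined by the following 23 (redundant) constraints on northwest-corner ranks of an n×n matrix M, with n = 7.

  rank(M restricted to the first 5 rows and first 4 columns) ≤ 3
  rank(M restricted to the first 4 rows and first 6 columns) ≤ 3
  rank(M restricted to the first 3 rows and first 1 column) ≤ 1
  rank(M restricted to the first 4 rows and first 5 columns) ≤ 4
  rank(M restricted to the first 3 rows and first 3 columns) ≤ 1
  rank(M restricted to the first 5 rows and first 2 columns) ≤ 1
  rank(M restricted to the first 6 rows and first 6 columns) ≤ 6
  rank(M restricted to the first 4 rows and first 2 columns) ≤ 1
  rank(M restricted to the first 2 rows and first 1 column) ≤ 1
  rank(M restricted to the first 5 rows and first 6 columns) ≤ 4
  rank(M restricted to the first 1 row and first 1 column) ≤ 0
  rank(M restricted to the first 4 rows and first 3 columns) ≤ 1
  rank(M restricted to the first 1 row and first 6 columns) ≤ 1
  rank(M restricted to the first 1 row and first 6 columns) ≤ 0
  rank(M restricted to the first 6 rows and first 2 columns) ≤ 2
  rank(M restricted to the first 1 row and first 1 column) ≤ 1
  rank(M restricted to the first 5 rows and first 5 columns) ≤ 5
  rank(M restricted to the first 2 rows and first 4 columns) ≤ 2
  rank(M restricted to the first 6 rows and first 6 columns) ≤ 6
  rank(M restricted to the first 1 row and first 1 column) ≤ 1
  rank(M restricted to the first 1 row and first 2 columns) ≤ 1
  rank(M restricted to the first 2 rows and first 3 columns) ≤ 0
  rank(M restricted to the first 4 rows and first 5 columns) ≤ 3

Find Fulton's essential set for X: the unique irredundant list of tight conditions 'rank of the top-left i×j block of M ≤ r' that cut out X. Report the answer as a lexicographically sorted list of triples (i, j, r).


Recovering R(i,j) via the rank-extension bound from the 23 conditions:

  row 1: 0 | 0 | 0 | 0 | 0 | 0 | 1
  row 2: 0 | 0 | 0 | 1 | 1 | 1 | 2
  row 3: 1 | 1 | 1 | 2 | 2 | 2 | 3
  row 4: 1 | 1 | 1 | 2 | 3 | 3 | 4
  row 5: 1 | 1 | 2 | 3 | 4 | 4 | 5
  row 6: 1 | 2 | 3 | 4 | 5 | 5 | 6
  row 7: 1 | 2 | 3 | 4 | 5 | 6 | 7

the unique w with this rank table is (7, 4, 1, 5, 3, 2, 6).

D(w) has 12 cells with 4 SE-corners; essential set:

[(1, 6, 0), (2, 3, 0), (4, 3, 1), (5, 2, 1)]


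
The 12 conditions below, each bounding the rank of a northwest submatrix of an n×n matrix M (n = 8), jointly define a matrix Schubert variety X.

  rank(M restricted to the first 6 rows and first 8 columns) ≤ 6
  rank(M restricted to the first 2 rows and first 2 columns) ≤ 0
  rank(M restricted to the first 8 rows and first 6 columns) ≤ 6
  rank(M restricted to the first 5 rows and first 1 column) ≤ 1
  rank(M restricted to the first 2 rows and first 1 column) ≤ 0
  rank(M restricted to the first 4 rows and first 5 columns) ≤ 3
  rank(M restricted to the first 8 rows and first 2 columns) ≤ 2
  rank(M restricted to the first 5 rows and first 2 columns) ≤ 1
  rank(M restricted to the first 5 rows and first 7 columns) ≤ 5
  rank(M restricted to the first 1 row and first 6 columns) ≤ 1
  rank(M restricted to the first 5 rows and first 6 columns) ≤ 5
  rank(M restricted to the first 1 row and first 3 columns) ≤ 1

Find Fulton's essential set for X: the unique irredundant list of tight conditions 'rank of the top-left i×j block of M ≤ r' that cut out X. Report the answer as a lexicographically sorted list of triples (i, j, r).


Reconstructing r_w from the 12 given conditions:

  i=1: 0, 0, 1, 1, 1, 1, 1, 1
  i=2: 0, 0, 1, 2, 2, 2, 2, 2
  i=3: 1, 1, 2, 3, 3, 3, 3, 3
  i=4: 1, 1, 2, 3, 3, 4, 4, 4
  i=5: 1, 1, 2, 3, 4, 5, 5, 5
  i=6: 1, 2, 3, 4, 5, 6, 6, 6
  i=7: 1, 2, 3, 4, 5, 6, 7, 7
  i=8: 1, 2, 3, 4, 5, 6, 7, 8

hence w(1..8) = (3, 4, 1, 6, 5, 2, 7, 8).

D(w) has 7 cells with 3 SE-corners; essential set:

[(2, 2, 0), (4, 5, 3), (5, 2, 1)]


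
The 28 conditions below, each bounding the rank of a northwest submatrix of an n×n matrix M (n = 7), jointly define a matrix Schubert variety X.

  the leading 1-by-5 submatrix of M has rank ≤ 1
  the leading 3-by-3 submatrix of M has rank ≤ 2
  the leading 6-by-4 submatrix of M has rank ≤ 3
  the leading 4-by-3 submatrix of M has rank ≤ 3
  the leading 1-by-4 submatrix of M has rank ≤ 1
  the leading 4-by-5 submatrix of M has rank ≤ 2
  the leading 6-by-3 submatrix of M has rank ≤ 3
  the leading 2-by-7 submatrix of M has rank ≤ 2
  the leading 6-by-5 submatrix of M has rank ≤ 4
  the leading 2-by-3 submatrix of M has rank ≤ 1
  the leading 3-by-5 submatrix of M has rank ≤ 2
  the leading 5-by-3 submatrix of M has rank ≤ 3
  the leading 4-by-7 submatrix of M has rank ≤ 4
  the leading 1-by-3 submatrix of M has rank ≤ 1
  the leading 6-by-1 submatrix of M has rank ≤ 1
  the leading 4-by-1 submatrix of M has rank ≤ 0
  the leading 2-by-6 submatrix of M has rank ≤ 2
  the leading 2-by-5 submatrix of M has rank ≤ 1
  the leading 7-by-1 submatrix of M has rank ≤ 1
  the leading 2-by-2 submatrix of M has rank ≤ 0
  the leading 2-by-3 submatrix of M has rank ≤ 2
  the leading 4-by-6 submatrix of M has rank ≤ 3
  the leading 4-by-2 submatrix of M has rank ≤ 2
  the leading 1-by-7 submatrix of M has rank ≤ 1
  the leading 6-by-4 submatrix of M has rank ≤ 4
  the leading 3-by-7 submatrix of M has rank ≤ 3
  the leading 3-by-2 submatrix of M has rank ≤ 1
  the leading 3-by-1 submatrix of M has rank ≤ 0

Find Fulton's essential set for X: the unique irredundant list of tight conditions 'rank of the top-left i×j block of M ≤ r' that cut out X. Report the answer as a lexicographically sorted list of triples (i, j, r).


The tightest implied rank at each (i,j), from the 28 conditions:

  row 1: 0 0 1 1 1 1 1
  row 2: 0 0 1 1 1 2 2
  row 3: 0 1 2 2 2 3 3
  row 4: 0 1 2 2 2 3 4
  row 5: 1 2 3 3 3 4 5
  row 6: 1 2 3 3 4 5 6
  row 7: 1 2 3 4 5 6 7

reading off 1-entries of Δ²R: w = (3, 6, 2, 7, 1, 5, 4).

D(w) has 11 cells with 5 SE-corners; essential set:

[(2, 2, 0), (2, 5, 1), (4, 1, 0), (4, 5, 2), (6, 4, 3)]


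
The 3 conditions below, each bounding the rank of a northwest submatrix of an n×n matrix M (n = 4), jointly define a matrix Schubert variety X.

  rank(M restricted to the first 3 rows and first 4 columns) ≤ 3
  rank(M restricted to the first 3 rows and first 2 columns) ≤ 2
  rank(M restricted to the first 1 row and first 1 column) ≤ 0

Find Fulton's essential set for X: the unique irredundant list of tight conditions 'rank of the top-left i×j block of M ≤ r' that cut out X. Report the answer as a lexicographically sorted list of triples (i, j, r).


Recovering R(i,j) via the rank-extension bound from the 3 conditions:

  i=1: 0, 1, 1, 1
  i=2: 1, 2, 2, 2
  i=3: 1, 2, 3, 3
  i=4: 1, 2, 3, 4

reading off 1-entries of Δ²R: w = (2, 1, 3, 4).

ℓ(w)=1; the 1 essential cell (i,j,r):

[(1, 1, 0)]


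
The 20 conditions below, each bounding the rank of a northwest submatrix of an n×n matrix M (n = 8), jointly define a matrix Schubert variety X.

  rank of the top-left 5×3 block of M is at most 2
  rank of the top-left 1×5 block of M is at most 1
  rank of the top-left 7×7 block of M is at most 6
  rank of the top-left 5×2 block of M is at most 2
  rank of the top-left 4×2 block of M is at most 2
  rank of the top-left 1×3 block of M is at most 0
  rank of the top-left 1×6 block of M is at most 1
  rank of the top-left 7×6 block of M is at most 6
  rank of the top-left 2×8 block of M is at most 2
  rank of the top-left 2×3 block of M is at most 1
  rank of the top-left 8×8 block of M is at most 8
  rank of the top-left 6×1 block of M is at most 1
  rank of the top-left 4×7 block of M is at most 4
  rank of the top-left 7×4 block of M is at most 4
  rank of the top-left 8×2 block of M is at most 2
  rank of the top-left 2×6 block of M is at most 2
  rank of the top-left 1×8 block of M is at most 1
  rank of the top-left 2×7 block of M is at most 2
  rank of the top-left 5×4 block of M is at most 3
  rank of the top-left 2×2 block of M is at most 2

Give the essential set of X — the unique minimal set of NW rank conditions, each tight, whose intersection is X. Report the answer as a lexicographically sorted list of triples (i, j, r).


The tightest implied rank at each (i,j), from the 20 conditions:

  i=1: 0, 0, 0, 1, 1, 1, 1, 1
  i=2: 1, 1, 1, 2, 2, 2, 2, 2
  i=3: 1, 2, 2, 3, 3, 3, 3, 3
  i=4: 1, 2, 2, 3, 4, 4, 4, 4
  i=5: 1, 2, 2, 3, 4, 5, 5, 5
  i=6: 1, 2, 3, 4, 5, 6, 6, 6
  i=7: 1, 2, 3, 4, 5, 6, 6, 7
  i=8: 1, 2, 3, 4, 5, 6, 7, 8

second differences of R give the permutation w = (4, 1, 2, 5, 6, 3, 8, 7).

|D(w)|=6, |Ess(w)|=3:

[(1, 3, 0), (5, 3, 2), (7, 7, 6)]


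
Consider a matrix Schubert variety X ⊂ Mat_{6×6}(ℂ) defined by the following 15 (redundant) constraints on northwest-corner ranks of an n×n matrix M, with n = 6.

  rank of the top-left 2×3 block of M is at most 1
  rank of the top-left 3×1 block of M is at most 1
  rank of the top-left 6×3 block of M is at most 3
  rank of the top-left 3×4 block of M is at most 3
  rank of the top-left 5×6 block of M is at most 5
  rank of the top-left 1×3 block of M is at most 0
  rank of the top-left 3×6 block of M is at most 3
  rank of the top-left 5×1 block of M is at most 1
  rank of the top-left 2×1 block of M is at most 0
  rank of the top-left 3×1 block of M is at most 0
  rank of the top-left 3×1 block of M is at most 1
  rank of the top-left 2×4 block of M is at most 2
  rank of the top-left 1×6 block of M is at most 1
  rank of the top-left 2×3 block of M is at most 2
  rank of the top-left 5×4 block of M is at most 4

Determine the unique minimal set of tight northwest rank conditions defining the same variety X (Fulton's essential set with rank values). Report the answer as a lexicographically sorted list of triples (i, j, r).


Reconstructing r_w from the 15 given conditions:

  row 1: 0 0 0 1 1 1
  row 2: 0 1 1 2 2 2
  row 3: 0 1 2 3 3 3
  row 4: 1 2 3 4 4 4
  row 5: 1 2 3 4 5 5
  row 6: 1 2 3 4 5 6

giving w = (4, 2, 3, 1, 5, 6) via Δ²R.

D(w) has 5 cells with 2 SE-corners; essential set:

[(1, 3, 0), (3, 1, 0)]


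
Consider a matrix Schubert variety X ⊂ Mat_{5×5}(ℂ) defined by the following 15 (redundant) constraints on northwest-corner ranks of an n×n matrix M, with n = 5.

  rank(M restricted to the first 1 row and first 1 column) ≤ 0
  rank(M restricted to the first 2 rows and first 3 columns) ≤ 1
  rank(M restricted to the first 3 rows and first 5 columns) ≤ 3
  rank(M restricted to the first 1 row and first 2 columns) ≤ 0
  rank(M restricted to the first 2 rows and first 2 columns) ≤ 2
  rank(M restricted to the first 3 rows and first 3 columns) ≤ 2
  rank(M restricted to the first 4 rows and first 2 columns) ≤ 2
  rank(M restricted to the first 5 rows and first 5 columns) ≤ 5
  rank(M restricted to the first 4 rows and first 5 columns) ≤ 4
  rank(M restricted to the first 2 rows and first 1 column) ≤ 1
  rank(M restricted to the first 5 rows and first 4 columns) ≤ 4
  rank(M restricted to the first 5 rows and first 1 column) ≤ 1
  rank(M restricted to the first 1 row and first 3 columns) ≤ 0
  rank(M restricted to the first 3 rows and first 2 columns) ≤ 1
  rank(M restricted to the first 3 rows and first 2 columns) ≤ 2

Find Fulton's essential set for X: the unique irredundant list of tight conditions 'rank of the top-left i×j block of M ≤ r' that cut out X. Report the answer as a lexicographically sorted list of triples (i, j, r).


Reconstructing r_w from the 15 given conditions:

  i=1: 0  0  0  1  1
  i=2: 1  1  1  2  2
  i=3: 1  1  2  3  3
  i=4: 1  2  3  4  4
  i=5: 1  2  3  4  5

so w = (4, 1, 3, 2, 5).

2 SE-corners of the 4-cell Rothe diagram give Ess(w):

[(1, 3, 0), (3, 2, 1)]


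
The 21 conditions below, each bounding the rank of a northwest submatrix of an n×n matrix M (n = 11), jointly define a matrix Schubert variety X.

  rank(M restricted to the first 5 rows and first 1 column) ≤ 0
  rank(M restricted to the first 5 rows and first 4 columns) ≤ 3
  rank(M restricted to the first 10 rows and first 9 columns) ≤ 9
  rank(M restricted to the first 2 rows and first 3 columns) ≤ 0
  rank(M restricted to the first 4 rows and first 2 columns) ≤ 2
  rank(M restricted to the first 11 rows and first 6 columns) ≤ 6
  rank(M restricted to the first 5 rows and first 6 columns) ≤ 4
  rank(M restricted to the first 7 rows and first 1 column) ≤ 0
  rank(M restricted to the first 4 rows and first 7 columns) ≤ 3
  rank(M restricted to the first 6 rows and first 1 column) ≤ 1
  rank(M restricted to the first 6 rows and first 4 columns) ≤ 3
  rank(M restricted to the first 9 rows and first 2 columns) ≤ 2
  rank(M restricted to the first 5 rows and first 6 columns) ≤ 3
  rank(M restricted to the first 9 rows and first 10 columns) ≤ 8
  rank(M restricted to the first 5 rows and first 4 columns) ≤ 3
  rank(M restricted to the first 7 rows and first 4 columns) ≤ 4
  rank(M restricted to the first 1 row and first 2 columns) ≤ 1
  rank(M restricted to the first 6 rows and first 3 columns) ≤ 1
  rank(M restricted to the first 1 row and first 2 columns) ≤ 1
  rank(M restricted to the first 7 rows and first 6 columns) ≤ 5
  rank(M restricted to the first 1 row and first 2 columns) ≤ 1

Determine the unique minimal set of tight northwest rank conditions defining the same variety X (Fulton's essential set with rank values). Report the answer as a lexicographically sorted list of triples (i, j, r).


Recovering R(i,j) via the rank-extension bound from the 21 conditions:

  R[1]: 0, 0, 0, 1, 1, 1, 1, 1, 1, 1, 1
  R[2]: 0, 0, 0, 1, 2, 2, 2, 2, 2, 2, 2
  R[3]: 0, 1, 1, 2, 3, 3, 3, 3, 3, 3, 3
  R[4]: 0, 1, 1, 2, 3, 3, 3, 4, 4, 4, 4
  R[5]: 0, 1, 1, 2, 3, 3, 4, 5, 5, 5, 5
  R[6]: 0, 1, 1, 2, 3, 4, 5, 6, 6, 6, 6
  R[7]: 0, 1, 2, 3, 4, 5, 6, 7, 7, 7, 7
  R[8]: 1, 2, 3, 4, 5, 6, 7, 8, 8, 8, 8
  R[9]: 1, 2, 3, 4, 5, 6, 7, 8, 8, 8, 9
  R[10]: 1, 2, 3, 4, 5, 6, 7, 8, 9, 9, 10
  R[11]: 1, 2, 3, 4, 5, 6, 7, 8, 9, 10, 11

reading off 1-entries of Δ²R: w = (4, 5, 2, 8, 7, 6, 3, 1, 11, 9, 10).

Rothe diagram D(w) (19 cells), 6 SE-corners (essential conditions):

[(2, 3, 0), (4, 7, 3), (5, 6, 3), (6, 3, 1), (7, 1, 0), (9, 10, 8)]


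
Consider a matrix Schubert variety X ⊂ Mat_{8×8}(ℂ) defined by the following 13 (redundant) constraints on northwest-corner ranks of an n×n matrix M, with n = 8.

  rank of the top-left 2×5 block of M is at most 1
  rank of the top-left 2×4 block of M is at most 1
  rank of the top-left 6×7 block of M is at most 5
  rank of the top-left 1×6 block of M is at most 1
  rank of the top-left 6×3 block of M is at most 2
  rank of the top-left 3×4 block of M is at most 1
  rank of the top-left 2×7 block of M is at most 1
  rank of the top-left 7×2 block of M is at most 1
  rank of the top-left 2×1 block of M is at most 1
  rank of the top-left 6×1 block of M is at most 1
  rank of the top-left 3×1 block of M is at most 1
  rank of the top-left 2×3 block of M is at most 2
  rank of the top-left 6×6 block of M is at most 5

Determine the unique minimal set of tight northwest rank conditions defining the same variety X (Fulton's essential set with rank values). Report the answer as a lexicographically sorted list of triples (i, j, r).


Reconstructing r_w from the 13 given conditions:

  i=1: 1 1 1 1 1 1 1 1
  i=2: 1 1 1 1 1 1 1 2
  i=3: 1 1 1 1 2 2 2 3
  i=4: 1 1 2 2 3 3 3 4
  i=5: 1 1 2 3 4 4 4 5
  i=6: 1 1 2 3 4 5 5 6
  i=7: 1 1 2 3 4 5 6 7
  i=8: 1 2 3 4 5 6 7 8

giving w = (1, 8, 5, 3, 4, 6, 7, 2) via Δ²R.

|D(w)|=13, |Ess(w)|=3:

[(2, 7, 1), (3, 4, 1), (7, 2, 1)]


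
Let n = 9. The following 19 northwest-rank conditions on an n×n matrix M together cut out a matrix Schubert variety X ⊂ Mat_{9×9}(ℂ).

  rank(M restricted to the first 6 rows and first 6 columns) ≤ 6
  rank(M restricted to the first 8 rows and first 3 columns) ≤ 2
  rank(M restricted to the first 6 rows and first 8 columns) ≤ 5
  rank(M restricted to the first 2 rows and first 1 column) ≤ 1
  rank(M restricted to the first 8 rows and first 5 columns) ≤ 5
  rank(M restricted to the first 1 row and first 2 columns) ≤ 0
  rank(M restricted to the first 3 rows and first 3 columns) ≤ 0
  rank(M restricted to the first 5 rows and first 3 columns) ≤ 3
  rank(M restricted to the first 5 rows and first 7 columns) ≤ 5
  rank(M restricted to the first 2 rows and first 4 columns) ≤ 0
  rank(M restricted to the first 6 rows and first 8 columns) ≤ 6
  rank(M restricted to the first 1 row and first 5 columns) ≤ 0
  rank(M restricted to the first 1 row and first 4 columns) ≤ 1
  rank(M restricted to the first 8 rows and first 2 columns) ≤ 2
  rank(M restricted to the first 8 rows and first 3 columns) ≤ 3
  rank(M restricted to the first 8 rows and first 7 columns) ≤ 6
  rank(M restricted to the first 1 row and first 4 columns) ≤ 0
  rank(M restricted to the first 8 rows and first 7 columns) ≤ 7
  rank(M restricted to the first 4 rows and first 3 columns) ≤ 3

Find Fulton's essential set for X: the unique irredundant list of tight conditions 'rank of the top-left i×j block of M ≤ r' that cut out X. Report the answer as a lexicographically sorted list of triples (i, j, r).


Rank table r_w(9×9) implied by the 19 constraints:

  0, 0, 0, 0, 0, 1, 1, 1, 1
  0, 0, 0, 0, 1, 2, 2, 2, 2
  0, 0, 0, 1, 2, 3, 3, 3, 3
  1, 1, 1, 2, 3, 4, 4, 4, 4
  1, 2, 2, 3, 4, 5, 5, 5, 5
  1, 2, 2, 3, 4, 5, 5, 5, 6
  1, 2, 2, 3, 4, 5, 6, 6, 7
  1, 2, 2, 3, 4, 5, 6, 7, 8
  1, 2, 3, 4, 5, 6, 7, 8, 9

second differences of R give the permutation w = (6, 5, 4, 1, 2, 9, 7, 8, 3).

Fulton essential set (5 of the 17 Rothe cells):

[(1, 5, 0), (2, 4, 0), (3, 3, 0), (6, 8, 5), (8, 3, 2)]


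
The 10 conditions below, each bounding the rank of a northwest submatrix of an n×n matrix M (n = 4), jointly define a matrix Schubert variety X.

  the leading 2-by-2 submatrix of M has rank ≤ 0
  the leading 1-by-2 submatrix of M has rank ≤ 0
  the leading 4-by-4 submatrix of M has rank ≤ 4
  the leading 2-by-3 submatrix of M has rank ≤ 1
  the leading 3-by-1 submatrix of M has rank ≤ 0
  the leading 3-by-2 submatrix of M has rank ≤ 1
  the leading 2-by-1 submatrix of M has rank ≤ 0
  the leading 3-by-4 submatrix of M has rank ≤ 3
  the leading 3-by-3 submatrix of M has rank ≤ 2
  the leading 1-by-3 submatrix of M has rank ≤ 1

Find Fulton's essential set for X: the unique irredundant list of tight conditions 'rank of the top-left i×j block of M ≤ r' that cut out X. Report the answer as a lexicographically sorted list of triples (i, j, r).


Propagating the 10 rank bounds to every northwest block:

  row 1: 0, 0, 1, 1
  row 2: 0, 0, 1, 2
  row 3: 0, 1, 2, 3
  row 4: 1, 2, 3, 4

so w = (3, 4, 2, 1).

D(w) has 5 cells with 2 SE-corners; essential set:

[(2, 2, 0), (3, 1, 0)]


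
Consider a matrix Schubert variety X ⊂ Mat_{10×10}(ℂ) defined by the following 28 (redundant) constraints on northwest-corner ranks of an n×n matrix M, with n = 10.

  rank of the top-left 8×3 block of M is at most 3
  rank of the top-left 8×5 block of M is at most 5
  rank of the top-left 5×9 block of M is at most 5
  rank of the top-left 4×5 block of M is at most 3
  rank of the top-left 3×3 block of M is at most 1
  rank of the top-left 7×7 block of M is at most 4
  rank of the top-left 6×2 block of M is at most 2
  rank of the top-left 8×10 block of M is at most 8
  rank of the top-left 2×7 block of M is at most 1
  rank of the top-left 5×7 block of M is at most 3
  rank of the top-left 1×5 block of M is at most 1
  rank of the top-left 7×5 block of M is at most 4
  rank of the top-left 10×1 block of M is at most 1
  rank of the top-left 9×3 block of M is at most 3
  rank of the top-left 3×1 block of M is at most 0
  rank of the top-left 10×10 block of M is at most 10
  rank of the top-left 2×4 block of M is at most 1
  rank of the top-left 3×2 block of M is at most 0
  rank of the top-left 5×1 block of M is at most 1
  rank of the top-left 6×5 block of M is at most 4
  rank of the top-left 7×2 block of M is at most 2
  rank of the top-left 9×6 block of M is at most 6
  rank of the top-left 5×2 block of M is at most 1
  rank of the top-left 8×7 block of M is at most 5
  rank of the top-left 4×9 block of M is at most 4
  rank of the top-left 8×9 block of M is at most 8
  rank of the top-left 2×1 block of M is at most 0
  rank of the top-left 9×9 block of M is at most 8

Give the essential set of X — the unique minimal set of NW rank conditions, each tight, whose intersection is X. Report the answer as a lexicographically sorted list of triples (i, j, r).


Propagating the 28 rank bounds to every northwest block:

  R[1]: 0, 0, 1, 1, 1, 1, 1, 1, 1, 1
  R[2]: 0, 0, 1, 1, 1, 1, 1, 2, 2, 2
  R[3]: 0, 0, 1, 2, 2, 2, 2, 3, 3, 3
  R[4]: 1, 1, 2, 3, 3, 3, 3, 4, 4, 4
  R[5]: 1, 1, 2, 3, 3, 3, 3, 4, 5, 5
  R[6]: 1, 2, 3, 4, 4, 4, 4, 5, 6, 6
  R[7]: 1, 2, 3, 4, 4, 4, 4, 5, 6, 7
  R[8]: 1, 2, 3, 4, 5, 5, 5, 6, 7, 8
  R[9]: 1, 2, 3, 4, 5, 6, 6, 7, 8, 9
  R[10]: 1, 2, 3, 4, 5, 6, 7, 8, 9, 10

the unique w with this rank table is (3, 8, 4, 1, 9, 2, 10, 5, 6, 7).

D(w) has 17 cells with 5 SE-corners; essential set:

[(2, 7, 1), (3, 2, 0), (5, 2, 1), (5, 7, 3), (7, 7, 4)]


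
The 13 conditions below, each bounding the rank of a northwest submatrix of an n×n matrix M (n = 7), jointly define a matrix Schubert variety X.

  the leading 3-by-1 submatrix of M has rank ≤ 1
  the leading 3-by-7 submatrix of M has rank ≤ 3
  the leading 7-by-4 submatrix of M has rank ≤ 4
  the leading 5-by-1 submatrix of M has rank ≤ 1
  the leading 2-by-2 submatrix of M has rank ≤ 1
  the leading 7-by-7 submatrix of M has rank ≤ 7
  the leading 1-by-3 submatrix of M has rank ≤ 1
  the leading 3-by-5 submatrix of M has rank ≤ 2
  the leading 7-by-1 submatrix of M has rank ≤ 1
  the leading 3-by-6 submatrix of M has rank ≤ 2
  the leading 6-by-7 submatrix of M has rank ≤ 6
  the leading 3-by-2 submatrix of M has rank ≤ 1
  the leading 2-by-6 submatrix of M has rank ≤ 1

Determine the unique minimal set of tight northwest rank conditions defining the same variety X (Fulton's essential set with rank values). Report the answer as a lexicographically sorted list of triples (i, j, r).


Rank table r_w(7×7) implied by the 13 constraints:

  row 1: 1 1 1 1 1 1 1
  row 2: 1 1 1 1 1 1 2
  row 3: 1 1 2 2 2 2 3
  row 4: 1 2 3 3 3 3 4
  row 5: 1 2 3 4 4 4 5
  row 6: 1 2 3 4 5 5 6
  row 7: 1 2 3 4 5 6 7

hence w(1..7) = (1, 7, 3, 2, 4, 5, 6).

D(w) has 6 cells with 2 SE-corners; essential set:

[(2, 6, 1), (3, 2, 1)]


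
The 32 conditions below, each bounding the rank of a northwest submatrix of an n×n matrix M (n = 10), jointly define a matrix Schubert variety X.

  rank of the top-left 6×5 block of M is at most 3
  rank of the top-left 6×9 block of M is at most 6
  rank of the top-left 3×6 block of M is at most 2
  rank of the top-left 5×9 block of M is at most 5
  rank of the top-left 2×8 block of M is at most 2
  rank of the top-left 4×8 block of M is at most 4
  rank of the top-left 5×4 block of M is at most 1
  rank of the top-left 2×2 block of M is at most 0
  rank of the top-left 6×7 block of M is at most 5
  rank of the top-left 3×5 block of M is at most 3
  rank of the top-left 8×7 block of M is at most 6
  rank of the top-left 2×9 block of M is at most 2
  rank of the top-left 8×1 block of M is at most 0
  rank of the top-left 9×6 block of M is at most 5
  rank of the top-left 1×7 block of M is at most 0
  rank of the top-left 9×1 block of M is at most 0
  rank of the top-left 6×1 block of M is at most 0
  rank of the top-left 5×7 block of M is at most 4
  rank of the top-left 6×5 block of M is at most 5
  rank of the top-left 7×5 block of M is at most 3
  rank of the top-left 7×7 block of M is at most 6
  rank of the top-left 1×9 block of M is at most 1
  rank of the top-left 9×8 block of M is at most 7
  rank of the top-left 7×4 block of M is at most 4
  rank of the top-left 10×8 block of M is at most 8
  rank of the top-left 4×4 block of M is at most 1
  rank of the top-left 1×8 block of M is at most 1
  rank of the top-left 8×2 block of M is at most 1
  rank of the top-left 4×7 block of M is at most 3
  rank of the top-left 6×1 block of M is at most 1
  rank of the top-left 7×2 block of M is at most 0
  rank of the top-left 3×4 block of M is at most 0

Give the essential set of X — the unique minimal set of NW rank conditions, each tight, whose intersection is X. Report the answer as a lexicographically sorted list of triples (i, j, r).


Computing R[i][j] = min implied NW-rank bound (n=10, 32 conditions):

  0, 0, 0, 0, 0, 0, 0, 1, 1, 1
  0, 0, 0, 0, 1, 1, 1, 2, 2, 2
  0, 0, 0, 0, 1, 2, 2, 3, 3, 3
  0, 0, 1, 1, 2, 3, 3, 4, 4, 4
  0, 0, 1, 1, 2, 3, 4, 5, 5, 5
  0, 0, 1, 2, 3, 4, 5, 6, 6, 6
  0, 0, 1, 2, 3, 4, 5, 6, 7, 7
  0, 1, 2, 3, 4, 5, 6, 7, 8, 8
  0, 1, 2, 3, 4, 5, 6, 7, 8, 9
  1, 2, 3, 4, 5, 6, 7, 8, 9, 10

giving w = (8, 5, 6, 3, 7, 4, 9, 2, 10, 1) via Δ²R.

|D(w)|=26, |Ess(w)|=5:

[(1, 7, 0), (3, 4, 0), (5, 4, 1), (7, 2, 0), (9, 1, 0)]


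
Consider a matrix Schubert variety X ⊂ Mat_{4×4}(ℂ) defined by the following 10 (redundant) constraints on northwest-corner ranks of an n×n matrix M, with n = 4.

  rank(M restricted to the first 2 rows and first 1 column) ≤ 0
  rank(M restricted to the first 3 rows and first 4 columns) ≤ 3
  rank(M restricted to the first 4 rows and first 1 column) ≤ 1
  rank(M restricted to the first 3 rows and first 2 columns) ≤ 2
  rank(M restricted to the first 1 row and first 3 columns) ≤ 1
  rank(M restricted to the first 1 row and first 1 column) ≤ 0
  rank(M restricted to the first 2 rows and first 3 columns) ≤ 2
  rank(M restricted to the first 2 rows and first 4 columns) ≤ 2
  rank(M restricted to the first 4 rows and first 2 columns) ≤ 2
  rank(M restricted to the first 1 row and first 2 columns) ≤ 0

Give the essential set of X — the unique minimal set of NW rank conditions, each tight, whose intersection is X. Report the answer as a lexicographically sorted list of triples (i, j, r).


Reconstructing r_w from the 10 given conditions:

  R[1]: 0 | 0 | 1 | 1
  R[2]: 0 | 1 | 2 | 2
  R[3]: 1 | 2 | 3 | 3
  R[4]: 1 | 2 | 3 | 4

hence w(1..4) = (3, 2, 1, 4).

Rothe diagram D(w) (3 cells), 2 SE-corners (essential conditions):

[(1, 2, 0), (2, 1, 0)]


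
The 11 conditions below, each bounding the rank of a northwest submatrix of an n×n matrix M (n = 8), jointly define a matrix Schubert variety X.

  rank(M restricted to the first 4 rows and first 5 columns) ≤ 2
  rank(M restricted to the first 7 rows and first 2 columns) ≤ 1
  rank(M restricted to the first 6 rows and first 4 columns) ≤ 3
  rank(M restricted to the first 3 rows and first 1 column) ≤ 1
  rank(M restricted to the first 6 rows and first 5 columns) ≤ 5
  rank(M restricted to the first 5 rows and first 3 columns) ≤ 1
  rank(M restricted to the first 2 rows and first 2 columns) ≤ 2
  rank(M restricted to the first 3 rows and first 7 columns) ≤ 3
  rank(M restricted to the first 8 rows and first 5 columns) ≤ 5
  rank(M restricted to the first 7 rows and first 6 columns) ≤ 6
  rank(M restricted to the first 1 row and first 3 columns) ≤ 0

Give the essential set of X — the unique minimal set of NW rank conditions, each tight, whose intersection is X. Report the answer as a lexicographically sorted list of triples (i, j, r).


The tightest implied rank at each (i,j), from the 11 conditions:

  R[1]: 0 | 0 | 0 | 1 | 1 | 1 | 1 | 1
  R[2]: 1 | 1 | 1 | 2 | 2 | 2 | 2 | 2
  R[3]: 1 | 1 | 1 | 2 | 2 | 3 | 3 | 3
  R[4]: 1 | 1 | 1 | 2 | 2 | 3 | 4 | 4
  R[5]: 1 | 1 | 1 | 2 | 3 | 4 | 5 | 5
  R[6]: 1 | 1 | 2 | 3 | 4 | 5 | 6 | 6
  R[7]: 1 | 1 | 2 | 3 | 4 | 5 | 6 | 7
  R[8]: 1 | 2 | 3 | 4 | 5 | 6 | 7 | 8

hence w(1..8) = (4, 1, 6, 7, 5, 3, 8, 2).

Fulton essential set (4 of the 13 Rothe cells):

[(1, 3, 0), (4, 5, 2), (5, 3, 1), (7, 2, 1)]


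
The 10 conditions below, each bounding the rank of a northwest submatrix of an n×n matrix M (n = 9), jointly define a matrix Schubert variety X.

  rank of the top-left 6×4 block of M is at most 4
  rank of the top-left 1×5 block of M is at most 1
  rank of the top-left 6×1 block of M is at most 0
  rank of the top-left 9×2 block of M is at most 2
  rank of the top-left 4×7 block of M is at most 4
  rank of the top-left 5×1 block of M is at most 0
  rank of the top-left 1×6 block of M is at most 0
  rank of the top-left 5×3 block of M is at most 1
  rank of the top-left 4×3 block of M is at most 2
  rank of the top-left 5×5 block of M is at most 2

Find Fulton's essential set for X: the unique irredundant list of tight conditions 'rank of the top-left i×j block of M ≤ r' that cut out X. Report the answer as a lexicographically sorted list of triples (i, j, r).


Computing R[i][j] = min implied NW-rank bound (n=9, 10 conditions):

  i=1: 0 0 0 0 0 0 1 1 1
  i=2: 0 1 1 1 1 1 2 2 2
  i=3: 0 1 1 2 2 2 3 3 3
  i=4: 0 1 1 2 2 3 4 4 4
  i=5: 0 1 1 2 2 3 4 5 5
  i=6: 0 1 2 3 3 4 5 6 6
  i=7: 1 2 3 4 4 5 6 7 7
  i=8: 1 2 3 4 5 6 7 8 8
  i=9: 1 2 3 4 5 6 7 8 9

second differences of R give the permutation w = (7, 2, 4, 6, 8, 3, 1, 5, 9).

|D(w)|=16, |Ess(w)|=4:

[(1, 6, 0), (5, 3, 1), (5, 5, 2), (6, 1, 0)]


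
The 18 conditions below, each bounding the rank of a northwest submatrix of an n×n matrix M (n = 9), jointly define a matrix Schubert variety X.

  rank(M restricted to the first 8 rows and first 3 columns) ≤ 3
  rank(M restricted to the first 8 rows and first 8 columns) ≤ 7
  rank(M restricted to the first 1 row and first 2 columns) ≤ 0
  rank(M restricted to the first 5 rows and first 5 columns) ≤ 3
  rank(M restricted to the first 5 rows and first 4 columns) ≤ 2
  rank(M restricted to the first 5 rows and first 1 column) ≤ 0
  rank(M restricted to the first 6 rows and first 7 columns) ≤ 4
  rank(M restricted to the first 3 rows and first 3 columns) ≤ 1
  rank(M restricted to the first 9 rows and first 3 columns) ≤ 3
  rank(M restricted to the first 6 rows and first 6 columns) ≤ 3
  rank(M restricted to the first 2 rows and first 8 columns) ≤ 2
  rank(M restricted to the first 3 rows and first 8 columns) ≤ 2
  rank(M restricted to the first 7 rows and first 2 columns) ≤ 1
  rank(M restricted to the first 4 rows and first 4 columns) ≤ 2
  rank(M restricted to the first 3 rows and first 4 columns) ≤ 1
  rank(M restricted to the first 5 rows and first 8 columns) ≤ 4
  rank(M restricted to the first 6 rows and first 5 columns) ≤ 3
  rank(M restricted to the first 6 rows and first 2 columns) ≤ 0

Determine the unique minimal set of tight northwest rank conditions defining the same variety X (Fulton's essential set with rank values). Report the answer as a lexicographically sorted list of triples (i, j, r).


Recovering R(i,j) via the rank-extension bound from the 18 conditions:

  0 0 1 1 1 1 1 1 1
  0 0 1 1 2 2 2 2 2
  0 0 1 1 2 2 2 2 3
  0 0 1 2 3 3 3 3 4
  0 0 1 2 3 3 4 4 5
  0 0 1 2 3 3 4 5 6
  1 1 2 3 4 4 5 6 7
  1 2 3 4 5 5 6 7 8
  1 2 3 4 5 6 7 8 9

giving w = (3, 5, 9, 4, 7, 8, 1, 2, 6) via Δ²R.

Rothe diagram D(w) (19 cells), 4 SE-corners (essential conditions):

[(3, 4, 1), (3, 8, 2), (6, 2, 0), (6, 6, 3)]
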